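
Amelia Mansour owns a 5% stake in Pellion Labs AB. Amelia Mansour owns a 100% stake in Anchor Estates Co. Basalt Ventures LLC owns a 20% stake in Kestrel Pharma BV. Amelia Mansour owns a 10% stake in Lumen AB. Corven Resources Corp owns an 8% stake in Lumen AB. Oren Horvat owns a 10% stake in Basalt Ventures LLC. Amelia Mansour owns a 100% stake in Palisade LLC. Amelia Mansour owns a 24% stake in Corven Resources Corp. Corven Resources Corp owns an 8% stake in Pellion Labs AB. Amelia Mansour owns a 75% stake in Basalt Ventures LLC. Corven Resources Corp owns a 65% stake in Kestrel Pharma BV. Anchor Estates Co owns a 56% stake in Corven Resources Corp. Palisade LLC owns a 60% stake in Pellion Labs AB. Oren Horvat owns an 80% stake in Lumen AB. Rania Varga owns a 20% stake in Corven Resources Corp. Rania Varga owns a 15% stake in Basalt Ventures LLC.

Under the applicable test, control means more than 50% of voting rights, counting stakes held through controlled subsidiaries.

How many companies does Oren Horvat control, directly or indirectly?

1

Oren holds 80% of Lumen, so Oren controls Lumen.
No other company's threshold is met.
Oren controls 1 company.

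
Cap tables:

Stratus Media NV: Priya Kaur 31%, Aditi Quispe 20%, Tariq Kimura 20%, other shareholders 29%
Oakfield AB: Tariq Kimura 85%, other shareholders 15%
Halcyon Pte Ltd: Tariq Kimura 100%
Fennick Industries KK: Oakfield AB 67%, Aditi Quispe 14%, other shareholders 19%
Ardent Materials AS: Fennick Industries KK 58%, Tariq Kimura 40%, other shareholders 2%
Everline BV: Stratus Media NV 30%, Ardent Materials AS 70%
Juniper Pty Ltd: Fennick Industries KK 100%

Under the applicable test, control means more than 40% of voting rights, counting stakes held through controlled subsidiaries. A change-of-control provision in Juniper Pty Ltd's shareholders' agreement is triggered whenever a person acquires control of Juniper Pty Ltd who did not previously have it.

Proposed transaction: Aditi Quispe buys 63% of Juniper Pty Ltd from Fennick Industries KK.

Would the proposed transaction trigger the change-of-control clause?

Yes

The purchase adds only to Aditi's holdings (Fennick's stake shrinks), so Aditi is the only person who could newly come to control Juniper.
Aditi's largest direct stake is 20% in Stratus, which does not meet the threshold, so Aditi controls no company.
Neither Aditi nor any entity Aditi controls holds any voting interest in Juniper.
So before the transaction, Aditi does not control Juniper.
After the purchase, Aditi holds 63% of Juniper directly, and Fennick's stake falls to 37%.
Aditi holds 63% of Juniper, so Aditi controls Juniper.
Aditi did not control Juniper before and does after, so the clause is triggered.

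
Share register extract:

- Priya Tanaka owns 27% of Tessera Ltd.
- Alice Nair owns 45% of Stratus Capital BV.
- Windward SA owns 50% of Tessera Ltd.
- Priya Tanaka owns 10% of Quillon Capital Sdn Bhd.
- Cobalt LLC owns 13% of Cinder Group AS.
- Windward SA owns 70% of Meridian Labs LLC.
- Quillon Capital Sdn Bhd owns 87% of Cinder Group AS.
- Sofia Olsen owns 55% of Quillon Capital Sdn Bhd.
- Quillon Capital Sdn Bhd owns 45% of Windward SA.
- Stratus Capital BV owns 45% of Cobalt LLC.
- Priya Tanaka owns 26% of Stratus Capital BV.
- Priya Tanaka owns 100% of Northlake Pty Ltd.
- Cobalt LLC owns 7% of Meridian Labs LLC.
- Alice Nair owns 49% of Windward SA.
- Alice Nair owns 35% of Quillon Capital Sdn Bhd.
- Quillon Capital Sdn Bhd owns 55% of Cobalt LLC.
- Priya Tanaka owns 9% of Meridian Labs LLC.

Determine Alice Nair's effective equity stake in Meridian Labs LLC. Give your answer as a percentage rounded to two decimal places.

Alice reaches Meridian along 4 paths.
Via Windward: 49% × 70% = 34.3%.
Via Quillon → Windward: 35% × 45% × 70% = 11.025%.
Via Stratus → Cobalt: 45% × 45% × 7% = 1.4175%.
Via Quillon → Cobalt: 35% × 55% × 7% = 1.3475%.
Total: 34.3% + 11.025% + 1.4175% + 1.3475% = 48.09%.

48.09%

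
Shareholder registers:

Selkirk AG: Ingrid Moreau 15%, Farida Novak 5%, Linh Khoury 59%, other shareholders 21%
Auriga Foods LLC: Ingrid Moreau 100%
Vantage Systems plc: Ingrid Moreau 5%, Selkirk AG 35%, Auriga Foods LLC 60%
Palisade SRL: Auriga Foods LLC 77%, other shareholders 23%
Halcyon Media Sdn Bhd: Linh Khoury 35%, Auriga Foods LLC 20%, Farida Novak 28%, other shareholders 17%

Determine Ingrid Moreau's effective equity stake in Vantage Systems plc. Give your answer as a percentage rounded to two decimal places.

Ingrid reaches Vantage along 3 paths.
Direct stake: 5% = 5%.
Via Selkirk: 15% × 35% = 5.25%.
Via Auriga: 100% × 60% = 60%.
Total: 5% + 5.25% + 60% = 70.25%.

70.25%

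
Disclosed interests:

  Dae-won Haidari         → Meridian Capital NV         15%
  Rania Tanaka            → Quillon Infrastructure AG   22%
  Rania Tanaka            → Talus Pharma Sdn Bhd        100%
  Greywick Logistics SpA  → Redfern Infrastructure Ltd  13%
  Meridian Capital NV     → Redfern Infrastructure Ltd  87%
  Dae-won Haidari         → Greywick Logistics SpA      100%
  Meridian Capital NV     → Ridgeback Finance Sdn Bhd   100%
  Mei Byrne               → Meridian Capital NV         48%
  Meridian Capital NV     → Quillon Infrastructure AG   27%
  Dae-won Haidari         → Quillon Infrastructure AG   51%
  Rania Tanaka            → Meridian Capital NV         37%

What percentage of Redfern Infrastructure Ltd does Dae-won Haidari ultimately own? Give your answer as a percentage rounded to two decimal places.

Dae-won reaches Redfern along 2 paths.
Via Meridian: 15% × 87% = 13.05%.
Via Greywick: 100% × 13% = 13%.
Total: 13.05% + 13% = 26.05%.

26.05%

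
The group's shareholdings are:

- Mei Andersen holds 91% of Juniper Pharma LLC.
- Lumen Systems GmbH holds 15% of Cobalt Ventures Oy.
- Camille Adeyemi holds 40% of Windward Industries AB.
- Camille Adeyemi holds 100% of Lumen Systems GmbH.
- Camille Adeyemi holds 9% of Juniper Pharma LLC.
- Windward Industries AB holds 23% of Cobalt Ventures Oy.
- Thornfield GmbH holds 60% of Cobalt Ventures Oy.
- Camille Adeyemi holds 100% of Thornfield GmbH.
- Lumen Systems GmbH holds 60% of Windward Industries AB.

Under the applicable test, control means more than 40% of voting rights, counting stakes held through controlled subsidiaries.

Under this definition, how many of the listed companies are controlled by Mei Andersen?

Mei holds 91% of Juniper, so Mei controls Juniper.
No other company's threshold is met.
Mei controls 1 company.

1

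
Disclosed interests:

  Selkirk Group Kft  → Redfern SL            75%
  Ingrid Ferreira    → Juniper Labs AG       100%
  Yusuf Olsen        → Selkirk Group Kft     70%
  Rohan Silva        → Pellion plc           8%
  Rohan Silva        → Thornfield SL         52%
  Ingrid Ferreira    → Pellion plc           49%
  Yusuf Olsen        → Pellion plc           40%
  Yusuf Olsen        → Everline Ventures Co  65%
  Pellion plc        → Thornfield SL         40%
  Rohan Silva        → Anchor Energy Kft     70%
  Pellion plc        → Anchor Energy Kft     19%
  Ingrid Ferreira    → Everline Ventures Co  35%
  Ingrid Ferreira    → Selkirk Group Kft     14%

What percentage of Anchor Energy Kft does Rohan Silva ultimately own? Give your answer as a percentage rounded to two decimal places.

Rohan reaches Anchor along 2 paths.
Via Pellion: 8% × 19% = 1.52%.
Direct stake: 70% = 70%.
Total: 1.52% + 70% = 71.52%.

71.52%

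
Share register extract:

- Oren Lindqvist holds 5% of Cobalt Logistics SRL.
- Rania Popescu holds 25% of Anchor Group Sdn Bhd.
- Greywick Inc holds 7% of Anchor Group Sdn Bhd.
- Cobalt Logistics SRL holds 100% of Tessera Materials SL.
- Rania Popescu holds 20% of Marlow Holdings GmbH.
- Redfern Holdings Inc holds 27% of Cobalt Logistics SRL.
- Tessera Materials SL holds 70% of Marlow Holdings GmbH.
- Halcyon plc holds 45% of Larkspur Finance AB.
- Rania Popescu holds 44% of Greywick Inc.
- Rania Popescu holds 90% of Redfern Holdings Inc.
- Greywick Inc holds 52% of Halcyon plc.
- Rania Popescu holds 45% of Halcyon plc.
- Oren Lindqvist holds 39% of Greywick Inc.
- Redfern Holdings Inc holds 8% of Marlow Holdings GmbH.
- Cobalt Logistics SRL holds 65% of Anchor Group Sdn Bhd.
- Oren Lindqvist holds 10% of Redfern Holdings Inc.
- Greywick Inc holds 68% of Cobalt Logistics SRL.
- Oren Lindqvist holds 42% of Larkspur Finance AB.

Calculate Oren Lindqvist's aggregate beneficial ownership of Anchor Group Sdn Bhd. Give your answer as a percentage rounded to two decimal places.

24.97%

Oren reaches Anchor along 4 paths.
Via Greywick: 39% × 7% = 2.73%.
Via Redfern → Cobalt: 10% × 27% × 65% = 1.755%.
Via Greywick → Cobalt: 39% × 68% × 65% = 17.238%.
Via Cobalt: 5% × 65% = 3.25%.
Total: 2.73% + 1.755% + 17.238% + 3.25% = 24.973%.
Rounded: 24.97%.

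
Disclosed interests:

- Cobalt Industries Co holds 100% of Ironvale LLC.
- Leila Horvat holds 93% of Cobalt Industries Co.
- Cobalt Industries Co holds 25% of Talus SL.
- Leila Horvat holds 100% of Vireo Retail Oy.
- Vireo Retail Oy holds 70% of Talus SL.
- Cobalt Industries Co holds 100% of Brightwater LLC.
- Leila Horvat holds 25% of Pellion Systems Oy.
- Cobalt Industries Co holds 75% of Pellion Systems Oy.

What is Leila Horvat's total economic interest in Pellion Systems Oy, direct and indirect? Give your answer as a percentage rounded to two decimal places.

94.75%

Leila reaches Pellion along 2 paths.
Via Cobalt: 93% × 75% = 69.75%.
Direct stake: 25% = 25%.
Total: 69.75% + 25% = 94.75%.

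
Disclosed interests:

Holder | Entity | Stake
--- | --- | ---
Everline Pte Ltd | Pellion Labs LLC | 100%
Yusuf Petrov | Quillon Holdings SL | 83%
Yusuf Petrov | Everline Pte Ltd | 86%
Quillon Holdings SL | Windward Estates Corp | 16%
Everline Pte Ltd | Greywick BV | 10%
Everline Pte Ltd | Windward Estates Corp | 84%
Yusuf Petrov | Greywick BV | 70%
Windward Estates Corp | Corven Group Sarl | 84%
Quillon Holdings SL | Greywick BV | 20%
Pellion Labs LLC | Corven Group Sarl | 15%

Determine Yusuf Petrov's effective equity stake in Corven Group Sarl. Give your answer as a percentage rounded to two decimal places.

Yusuf reaches Corven along 3 paths.
Via Everline → Pellion: 86% × 100% × 15% = 12.9%.
Via Everline → Windward: 86% × 84% × 84% = 60.6816%.
Via Quillon → Windward: 83% × 16% × 84% = 11.1552%.
Total: 12.9% + 60.6816% + 11.1552% = 84.7368%.
Rounded: 84.74%.

84.74%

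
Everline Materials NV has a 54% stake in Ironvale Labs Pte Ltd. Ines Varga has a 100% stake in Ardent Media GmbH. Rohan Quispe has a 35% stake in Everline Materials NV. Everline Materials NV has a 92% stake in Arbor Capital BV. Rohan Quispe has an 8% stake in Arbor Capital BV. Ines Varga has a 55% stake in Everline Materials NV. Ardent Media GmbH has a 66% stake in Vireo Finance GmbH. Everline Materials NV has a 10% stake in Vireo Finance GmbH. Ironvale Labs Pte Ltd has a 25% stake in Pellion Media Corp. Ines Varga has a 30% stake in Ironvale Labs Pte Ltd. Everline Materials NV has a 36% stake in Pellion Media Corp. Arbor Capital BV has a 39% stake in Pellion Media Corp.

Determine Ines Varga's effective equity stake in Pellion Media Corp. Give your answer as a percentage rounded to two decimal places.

Ines reaches Pellion along 4 paths.
Via Everline → Ironvale: 55% × 54% × 25% = 7.425%.
Via Ironvale: 30% × 25% = 7.5%.
Via Everline → Arbor: 55% × 92% × 39% = 19.734%.
Via Everline: 55% × 36% = 19.8%.
Total: 7.425% + 7.5% + 19.734% + 19.8% = 54.459%.
Rounded: 54.46%.

54.46%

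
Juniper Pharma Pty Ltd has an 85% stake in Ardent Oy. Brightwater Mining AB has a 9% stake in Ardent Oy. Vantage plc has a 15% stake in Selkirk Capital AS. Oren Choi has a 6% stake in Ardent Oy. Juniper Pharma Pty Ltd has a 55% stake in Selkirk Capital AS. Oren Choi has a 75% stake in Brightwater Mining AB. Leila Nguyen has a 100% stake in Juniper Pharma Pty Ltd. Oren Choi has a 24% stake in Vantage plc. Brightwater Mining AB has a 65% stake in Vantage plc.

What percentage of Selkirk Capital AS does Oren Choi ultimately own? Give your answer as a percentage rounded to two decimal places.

Oren reaches Selkirk along 2 paths.
Via Brightwater → Vantage: 75% × 65% × 15% = 7.3125%.
Via Vantage: 24% × 15% = 3.6%.
Total: 7.3125% + 3.6% = 10.9125%.
Rounded: 10.91%.

10.91%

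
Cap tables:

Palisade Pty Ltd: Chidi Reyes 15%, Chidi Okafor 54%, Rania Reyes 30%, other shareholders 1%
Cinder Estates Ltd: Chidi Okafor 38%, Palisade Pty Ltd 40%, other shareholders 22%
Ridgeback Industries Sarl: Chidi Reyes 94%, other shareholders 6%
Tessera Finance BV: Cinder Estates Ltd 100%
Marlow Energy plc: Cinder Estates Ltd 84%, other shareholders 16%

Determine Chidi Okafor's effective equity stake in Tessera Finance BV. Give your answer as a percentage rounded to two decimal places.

Chidi Okafor reaches Tessera along 2 paths.
Via Cinder: 38% × 100% = 38%.
Via Palisade → Cinder: 54% × 40% × 100% = 21.6%.
Total: 38% + 21.6% = 59.6%.
Rounded: 59.60%.

59.60%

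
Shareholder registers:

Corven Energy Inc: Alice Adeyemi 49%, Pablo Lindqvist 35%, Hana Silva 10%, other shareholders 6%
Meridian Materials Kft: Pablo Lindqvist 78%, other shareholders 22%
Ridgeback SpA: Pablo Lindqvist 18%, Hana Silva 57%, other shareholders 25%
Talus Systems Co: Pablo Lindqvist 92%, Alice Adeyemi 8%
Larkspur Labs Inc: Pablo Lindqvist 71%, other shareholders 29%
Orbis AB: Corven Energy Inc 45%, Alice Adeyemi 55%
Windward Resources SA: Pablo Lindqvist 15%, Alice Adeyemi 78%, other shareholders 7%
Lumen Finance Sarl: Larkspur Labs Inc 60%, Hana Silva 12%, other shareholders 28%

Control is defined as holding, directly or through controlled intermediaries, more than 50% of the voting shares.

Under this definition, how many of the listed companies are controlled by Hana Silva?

1

Hana holds 57% of Ridgeback, so Hana controls Ridgeback.
No other company's threshold is met.
Hana controls 1 company.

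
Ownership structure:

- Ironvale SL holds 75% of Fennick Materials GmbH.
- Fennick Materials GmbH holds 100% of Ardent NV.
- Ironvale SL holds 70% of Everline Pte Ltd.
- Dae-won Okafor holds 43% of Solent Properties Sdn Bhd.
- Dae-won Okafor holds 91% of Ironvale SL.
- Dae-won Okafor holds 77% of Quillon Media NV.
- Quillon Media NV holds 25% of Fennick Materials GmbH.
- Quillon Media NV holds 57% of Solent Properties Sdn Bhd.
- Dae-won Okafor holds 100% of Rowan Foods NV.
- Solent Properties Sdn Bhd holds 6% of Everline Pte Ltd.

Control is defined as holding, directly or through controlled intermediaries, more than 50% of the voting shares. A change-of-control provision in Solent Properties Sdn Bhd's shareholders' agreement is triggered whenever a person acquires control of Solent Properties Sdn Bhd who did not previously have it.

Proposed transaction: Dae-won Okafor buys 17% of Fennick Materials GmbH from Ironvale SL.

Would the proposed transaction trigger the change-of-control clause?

The purchase adds only to Dae-won's holdings (Ironvale's stake shrinks), so Dae-won is the only person who could newly come to control Solent.
Dae-won holds 77% of Quillon, so Dae-won controls Quillon.
Dae-won and Quillon together hold 43% + 57% = 100% of Solent, so Dae-won controls Solent.
So Dae-won already controls Solent before the transaction.
After the purchase, Dae-won holds 17% of Fennick directly, and Ironvale's stake falls to 58%.
Dae-won controlled Solent already, so this is not a new person acquiring control; every other person's position is unchanged or reduced.
No new person acquires control, so the clause is not triggered.

No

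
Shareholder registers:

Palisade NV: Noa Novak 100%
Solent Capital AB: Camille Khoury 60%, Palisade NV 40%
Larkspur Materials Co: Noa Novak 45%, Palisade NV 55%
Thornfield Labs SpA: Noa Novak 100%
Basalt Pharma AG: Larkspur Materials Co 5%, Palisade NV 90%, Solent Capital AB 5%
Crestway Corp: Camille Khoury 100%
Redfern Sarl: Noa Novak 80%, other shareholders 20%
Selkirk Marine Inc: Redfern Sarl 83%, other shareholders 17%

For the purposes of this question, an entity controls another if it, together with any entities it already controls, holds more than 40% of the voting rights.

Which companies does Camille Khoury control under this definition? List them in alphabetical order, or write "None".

Camille holds 60% of Solent, so Camille controls Solent.
Camille holds 100% of Crestway, so Camille controls Crestway.
No other company's threshold is met.

Crestway Corp, Solent Capital AB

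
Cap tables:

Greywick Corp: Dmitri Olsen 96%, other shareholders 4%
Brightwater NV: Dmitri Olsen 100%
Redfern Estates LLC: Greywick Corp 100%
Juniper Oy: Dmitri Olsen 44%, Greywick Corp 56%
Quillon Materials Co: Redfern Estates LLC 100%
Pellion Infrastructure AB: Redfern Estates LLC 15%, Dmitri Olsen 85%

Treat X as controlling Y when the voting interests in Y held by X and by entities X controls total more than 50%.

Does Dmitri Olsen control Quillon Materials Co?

Yes

Dmitri holds 96% of Greywick, so Dmitri controls Greywick.
Greywick holds 100% of Redfern, so Dmitri controls Redfern.
Redfern holds 100% of Quillon, so Dmitri controls Quillon.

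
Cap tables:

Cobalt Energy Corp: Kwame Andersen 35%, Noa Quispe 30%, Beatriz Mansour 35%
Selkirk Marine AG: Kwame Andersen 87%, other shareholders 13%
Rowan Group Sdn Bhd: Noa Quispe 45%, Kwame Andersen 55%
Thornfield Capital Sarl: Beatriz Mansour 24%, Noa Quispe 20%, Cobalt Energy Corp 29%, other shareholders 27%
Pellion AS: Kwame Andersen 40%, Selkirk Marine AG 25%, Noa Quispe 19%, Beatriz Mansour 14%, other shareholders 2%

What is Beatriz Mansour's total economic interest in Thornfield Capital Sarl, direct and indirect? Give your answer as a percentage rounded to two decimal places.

Beatriz reaches Thornfield along 2 paths.
Direct stake: 24% = 24%.
Via Cobalt: 35% × 29% = 10.15%.
Total: 24% + 10.15% = 34.15%.

34.15%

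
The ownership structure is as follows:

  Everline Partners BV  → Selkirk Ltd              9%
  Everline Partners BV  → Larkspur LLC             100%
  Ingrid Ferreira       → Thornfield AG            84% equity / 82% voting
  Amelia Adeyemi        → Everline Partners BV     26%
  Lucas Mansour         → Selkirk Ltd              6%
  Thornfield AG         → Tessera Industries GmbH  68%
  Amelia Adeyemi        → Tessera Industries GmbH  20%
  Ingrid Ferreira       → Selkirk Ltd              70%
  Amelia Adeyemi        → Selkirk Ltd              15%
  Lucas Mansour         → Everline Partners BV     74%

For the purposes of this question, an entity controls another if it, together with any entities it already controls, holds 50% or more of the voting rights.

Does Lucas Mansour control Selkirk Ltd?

Lucas holds 74% of Everline, so Lucas controls Everline.
Everline holds 100% of Larkspur, so Lucas controls Larkspur.
In Selkirk, Lucas's side holds only 6% + 9% = 15%, not ≥ 50%.
So Lucas does not control Selkirk.

No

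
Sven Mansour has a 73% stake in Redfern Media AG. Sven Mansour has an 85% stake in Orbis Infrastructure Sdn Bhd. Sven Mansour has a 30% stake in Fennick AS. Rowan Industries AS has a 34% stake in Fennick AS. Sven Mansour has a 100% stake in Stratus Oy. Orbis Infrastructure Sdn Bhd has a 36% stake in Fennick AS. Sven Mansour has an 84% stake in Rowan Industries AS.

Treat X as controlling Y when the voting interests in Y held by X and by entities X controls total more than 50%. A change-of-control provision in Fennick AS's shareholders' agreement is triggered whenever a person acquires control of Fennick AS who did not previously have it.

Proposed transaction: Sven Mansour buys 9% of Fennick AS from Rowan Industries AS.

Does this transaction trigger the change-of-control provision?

No

The purchase adds only to Sven's holdings (Rowan's stake shrinks), so Sven is the only person who could newly come to control Fennick.
Sven holds 84% of Rowan, so Sven controls Rowan.
Sven holds 85% of Orbis, so Sven controls Orbis.
Rowan and Orbis and Sven together hold 34% + 36% + 30% = 100% of Fennick, so Sven controls Fennick.
So Sven already controls Fennick before the transaction.
After the purchase, Sven's direct stake in Fennick rises to 30% + 9% = 39%, and Rowan's stake falls to 25%.
Sven controlled Fennick already, so this is not a new person acquiring control; every other person's position is unchanged or reduced.
No new person acquires control, so the clause is not triggered.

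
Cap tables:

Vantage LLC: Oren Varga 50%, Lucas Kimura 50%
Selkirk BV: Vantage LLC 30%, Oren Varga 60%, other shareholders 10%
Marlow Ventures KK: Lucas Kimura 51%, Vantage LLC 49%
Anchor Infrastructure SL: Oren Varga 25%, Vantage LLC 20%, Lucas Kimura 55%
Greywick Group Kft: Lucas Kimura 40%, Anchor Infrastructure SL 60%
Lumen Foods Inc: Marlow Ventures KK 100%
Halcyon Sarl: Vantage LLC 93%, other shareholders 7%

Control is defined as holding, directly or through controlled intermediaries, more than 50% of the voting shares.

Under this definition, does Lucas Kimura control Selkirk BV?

No

Lucas holds 51% of Marlow, so Lucas controls Marlow.
Lucas holds 55% of Anchor, so Lucas controls Anchor.
Lucas and Anchor together hold 40% + 60% = 100% of Greywick, so Lucas controls Greywick.
Marlow holds 100% of Lumen, so Lucas controls Lumen.
Neither Lucas nor any entity Lucas controls holds any voting interest in Selkirk.
So Lucas does not control Selkirk.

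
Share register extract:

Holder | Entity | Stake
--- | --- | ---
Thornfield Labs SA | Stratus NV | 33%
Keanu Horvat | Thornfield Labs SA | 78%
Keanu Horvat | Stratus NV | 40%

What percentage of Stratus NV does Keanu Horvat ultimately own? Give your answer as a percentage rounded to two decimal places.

65.74%

Keanu reaches Stratus along 2 paths.
Direct stake: 40% = 40%.
Via Thornfield: 78% × 33% = 25.74%.
Total: 40% + 25.74% = 65.74%.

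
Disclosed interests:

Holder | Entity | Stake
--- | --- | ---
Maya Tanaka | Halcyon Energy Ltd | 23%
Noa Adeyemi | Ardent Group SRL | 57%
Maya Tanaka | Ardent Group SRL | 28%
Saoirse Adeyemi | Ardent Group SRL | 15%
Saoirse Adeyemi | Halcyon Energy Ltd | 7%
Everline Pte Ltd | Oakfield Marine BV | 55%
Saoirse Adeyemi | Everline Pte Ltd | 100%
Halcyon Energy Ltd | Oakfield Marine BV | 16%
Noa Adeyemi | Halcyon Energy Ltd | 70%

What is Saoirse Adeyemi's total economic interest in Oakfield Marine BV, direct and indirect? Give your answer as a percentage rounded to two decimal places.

56.12%

Saoirse reaches Oakfield along 2 paths.
Via Everline: 100% × 55% = 55%.
Via Halcyon: 7% × 16% = 1.12%.
Total: 55% + 1.12% = 56.12%.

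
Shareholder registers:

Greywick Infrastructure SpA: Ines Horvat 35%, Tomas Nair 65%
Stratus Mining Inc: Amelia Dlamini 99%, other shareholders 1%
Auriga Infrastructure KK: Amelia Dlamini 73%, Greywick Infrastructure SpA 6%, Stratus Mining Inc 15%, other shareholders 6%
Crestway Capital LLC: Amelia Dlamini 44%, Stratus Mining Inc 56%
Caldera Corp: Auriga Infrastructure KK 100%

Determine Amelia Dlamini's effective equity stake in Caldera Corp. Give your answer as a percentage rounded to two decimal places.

Amelia reaches Caldera along 2 paths.
Via Auriga: 73% × 100% = 73%.
Via Stratus → Auriga: 99% × 15% × 100% = 14.85%.
Total: 73% + 14.85% = 87.85%.

87.85%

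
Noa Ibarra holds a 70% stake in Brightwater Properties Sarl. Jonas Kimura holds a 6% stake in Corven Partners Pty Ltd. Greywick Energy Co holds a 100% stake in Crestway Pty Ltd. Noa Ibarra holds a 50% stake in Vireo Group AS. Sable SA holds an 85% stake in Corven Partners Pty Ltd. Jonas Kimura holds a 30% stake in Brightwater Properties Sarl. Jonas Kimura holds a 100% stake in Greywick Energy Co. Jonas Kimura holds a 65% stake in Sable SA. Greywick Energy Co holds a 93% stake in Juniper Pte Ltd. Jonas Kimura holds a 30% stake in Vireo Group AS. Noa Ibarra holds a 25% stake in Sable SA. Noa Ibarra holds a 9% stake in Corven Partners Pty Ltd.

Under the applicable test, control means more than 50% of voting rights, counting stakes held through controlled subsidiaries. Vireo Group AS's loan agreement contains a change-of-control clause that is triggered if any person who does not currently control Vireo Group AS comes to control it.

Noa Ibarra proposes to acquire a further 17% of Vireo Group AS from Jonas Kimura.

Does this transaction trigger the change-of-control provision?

The purchase adds only to Noa's holdings (Jonas's stake shrinks), so Noa is the only person who could newly come to control Vireo.
Noa holds 70% of Brightwater, so Noa controls Brightwater.
In Vireo, Noa's side holds only 50%, not > 50%.
So before the transaction, Noa does not control Vireo.
After the purchase, Noa's direct stake in Vireo rises to 50% + 17% = 67%, and Jonas's stake falls to 13%.
Noa holds 67% of Vireo, so Noa controls Vireo.
Noa did not control Vireo before and does after, so the clause is triggered.

Yes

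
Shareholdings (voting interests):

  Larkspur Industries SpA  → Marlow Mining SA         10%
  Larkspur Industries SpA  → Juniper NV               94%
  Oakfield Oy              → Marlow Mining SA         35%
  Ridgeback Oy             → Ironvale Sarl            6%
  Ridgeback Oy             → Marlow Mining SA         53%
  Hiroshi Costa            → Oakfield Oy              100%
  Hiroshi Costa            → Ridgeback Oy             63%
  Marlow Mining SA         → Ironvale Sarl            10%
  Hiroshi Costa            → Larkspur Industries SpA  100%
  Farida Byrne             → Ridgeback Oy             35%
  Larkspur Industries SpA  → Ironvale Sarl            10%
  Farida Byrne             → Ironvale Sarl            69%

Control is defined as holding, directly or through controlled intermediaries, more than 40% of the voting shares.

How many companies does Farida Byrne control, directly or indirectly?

1

Farida holds 69% of Ironvale, so Farida controls Ironvale.
No other company's threshold is met.
Farida controls 1 company.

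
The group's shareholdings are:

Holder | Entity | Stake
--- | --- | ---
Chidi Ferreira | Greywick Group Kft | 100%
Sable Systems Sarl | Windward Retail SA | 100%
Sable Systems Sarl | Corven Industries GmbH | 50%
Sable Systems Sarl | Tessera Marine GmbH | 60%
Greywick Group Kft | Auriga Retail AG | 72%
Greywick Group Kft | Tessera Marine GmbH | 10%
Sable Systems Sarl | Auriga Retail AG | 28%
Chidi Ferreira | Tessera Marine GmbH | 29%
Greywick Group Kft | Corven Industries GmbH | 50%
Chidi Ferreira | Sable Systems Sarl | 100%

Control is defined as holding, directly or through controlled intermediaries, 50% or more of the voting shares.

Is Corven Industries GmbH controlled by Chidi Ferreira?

Chidi holds 100% of Greywick, so Chidi controls Greywick.
Chidi holds 100% of Sable, so Chidi controls Sable.
Greywick and Sable together hold 50% + 50% = 100% of Corven, so Chidi controls Corven.

Yes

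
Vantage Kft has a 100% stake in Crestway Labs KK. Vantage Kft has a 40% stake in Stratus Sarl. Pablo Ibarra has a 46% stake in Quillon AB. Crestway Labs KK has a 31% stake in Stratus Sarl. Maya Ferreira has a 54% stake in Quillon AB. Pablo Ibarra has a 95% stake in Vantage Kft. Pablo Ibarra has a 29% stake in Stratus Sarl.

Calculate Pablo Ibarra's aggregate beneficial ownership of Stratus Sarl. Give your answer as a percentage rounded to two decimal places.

96.45%

Pablo reaches Stratus along 3 paths.
Direct stake: 29% = 29%.
Via Vantage → Crestway: 95% × 100% × 31% = 29.45%.
Via Vantage: 95% × 40% = 38%.
Total: 29% + 29.45% + 38% = 96.45%.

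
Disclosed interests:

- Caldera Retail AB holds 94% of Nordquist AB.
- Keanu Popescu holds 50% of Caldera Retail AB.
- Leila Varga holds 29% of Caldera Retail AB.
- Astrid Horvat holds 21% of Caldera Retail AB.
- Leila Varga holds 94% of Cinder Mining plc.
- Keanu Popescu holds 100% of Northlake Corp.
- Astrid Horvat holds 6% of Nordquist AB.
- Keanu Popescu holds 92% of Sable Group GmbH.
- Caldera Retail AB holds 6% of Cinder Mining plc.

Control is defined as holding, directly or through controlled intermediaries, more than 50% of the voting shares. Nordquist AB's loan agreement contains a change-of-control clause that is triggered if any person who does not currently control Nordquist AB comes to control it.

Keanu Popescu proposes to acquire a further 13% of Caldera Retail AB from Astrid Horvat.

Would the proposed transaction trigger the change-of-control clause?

Yes

The purchase adds only to Keanu's holdings (Astrid's stake shrinks), so Keanu is the only person who could newly come to control Nordquist.
Keanu holds 100% of Northlake, so Keanu controls Northlake.
Keanu holds 92% of Sable, so Keanu controls Sable.
Neither Keanu nor any entity Keanu controls holds any voting interest in Nordquist.
So before the transaction, Keanu does not control Nordquist.
After the purchase, Keanu's direct stake in Caldera rises to 50% + 13% = 63%, and Astrid's stake falls to 8%.
Keanu holds 63% of Caldera, so Keanu controls Caldera.
Caldera holds 94% of Nordquist, so Keanu controls Nordquist.
Keanu did not control Nordquist before and does after, so the clause is triggered.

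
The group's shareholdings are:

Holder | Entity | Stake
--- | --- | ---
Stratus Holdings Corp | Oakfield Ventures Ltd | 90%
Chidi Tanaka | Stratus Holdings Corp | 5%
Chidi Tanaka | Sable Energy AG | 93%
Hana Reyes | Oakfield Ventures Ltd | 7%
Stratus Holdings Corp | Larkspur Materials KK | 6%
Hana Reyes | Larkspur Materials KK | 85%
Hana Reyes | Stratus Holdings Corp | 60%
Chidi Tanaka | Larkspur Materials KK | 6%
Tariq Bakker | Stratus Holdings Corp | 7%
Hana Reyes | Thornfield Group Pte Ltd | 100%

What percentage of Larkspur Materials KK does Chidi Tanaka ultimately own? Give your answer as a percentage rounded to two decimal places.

6.30%

Chidi reaches Larkspur along 2 paths.
Via Stratus: 5% × 6% = 0.3%.
Direct stake: 6% = 6%.
Total: 0.3% + 6% = 6.3%.
Rounded: 6.30%.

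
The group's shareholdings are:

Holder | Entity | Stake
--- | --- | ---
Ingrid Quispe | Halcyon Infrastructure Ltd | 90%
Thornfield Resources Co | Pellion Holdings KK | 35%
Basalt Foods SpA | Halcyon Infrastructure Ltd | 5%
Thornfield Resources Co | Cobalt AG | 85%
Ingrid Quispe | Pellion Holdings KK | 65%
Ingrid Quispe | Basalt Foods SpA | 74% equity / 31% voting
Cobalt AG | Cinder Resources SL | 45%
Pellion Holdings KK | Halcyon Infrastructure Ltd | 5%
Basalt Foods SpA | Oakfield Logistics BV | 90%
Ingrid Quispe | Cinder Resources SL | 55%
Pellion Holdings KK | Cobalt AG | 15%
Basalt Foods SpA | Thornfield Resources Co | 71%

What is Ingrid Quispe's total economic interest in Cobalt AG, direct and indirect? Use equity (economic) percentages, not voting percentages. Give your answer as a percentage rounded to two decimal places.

57.17%

Ingrid reaches Cobalt along 3 paths.
Via Basalt → Thornfield: 74% × 71% × 85% = 44.659%.
Via Basalt → Thornfield → Pellion: 74% × 71% × 35% × 15% = 2.75835%.
Via Pellion: 65% × 15% = 9.75%.
Total: 44.659% + 2.75835% + 9.75% = 57.16735%.
Rounded: 57.17%.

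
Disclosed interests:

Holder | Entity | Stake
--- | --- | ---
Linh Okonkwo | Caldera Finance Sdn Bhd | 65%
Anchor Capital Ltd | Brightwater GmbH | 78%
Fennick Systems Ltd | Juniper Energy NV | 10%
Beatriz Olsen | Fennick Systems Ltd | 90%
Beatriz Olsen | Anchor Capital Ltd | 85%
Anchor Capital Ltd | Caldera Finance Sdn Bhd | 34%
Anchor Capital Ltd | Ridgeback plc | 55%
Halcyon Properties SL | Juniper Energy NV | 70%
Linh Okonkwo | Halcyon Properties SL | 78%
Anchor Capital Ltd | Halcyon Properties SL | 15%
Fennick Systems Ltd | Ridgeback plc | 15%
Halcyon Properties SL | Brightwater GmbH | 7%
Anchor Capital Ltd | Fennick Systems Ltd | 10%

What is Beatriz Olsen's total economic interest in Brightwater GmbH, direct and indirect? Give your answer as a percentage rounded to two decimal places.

Beatriz reaches Brightwater along 2 paths.
Via Anchor → Halcyon: 85% × 15% × 7% = 0.8925%.
Via Anchor: 85% × 78% = 66.3%.
Total: 0.8925% + 66.3% = 67.1925%.
Rounded: 67.19%.

67.19%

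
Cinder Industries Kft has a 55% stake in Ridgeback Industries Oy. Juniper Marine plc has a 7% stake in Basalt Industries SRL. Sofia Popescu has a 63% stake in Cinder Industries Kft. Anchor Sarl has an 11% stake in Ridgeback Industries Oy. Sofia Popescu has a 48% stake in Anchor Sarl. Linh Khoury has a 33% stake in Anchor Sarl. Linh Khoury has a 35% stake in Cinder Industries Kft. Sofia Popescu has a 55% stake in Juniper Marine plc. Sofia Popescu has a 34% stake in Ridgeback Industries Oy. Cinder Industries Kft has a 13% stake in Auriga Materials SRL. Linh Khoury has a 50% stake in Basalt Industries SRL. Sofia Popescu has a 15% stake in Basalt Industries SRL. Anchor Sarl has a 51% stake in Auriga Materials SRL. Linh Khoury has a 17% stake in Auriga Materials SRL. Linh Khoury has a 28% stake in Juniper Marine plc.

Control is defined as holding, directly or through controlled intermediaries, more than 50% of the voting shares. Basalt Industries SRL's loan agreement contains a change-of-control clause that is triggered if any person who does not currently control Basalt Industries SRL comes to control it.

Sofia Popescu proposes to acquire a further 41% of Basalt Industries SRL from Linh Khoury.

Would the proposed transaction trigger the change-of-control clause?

Yes

The purchase adds only to Sofia's holdings (Linh's stake shrinks), so Sofia is the only person who could newly come to control Basalt.
Sofia holds 63% of Cinder, so Sofia controls Cinder.
Sofia holds 55% of Juniper, so Sofia controls Juniper.
Sofia and Cinder together hold 34% + 55% = 89% of Ridgeback, so Sofia controls Ridgeback.
In Basalt, Sofia's side holds only 7% + 15% = 22%, not > 50%.
So before the transaction, Sofia does not control Basalt.
After the purchase, Sofia's direct stake in Basalt rises to 15% + 41% = 56%, and Linh's stake falls to 9%.
Juniper and Sofia together hold 7% + 56% = 63% of Basalt, so Sofia controls Basalt.
Sofia did not control Basalt before and does after, so the clause is triggered.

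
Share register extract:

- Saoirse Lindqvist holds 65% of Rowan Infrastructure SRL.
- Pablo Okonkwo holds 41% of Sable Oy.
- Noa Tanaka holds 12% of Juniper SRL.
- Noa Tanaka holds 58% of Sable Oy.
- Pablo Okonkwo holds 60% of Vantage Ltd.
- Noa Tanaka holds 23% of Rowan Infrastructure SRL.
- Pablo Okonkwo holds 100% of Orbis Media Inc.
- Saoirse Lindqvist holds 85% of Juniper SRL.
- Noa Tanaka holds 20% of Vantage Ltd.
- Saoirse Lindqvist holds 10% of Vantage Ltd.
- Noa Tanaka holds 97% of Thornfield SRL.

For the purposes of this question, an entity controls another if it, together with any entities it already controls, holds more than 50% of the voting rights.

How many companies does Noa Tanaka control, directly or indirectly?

2

Noa holds 58% of Sable, so Noa controls Sable.
Noa holds 97% of Thornfield, so Noa controls Thornfield.
No other company's threshold is met.
Noa controls 2 companies.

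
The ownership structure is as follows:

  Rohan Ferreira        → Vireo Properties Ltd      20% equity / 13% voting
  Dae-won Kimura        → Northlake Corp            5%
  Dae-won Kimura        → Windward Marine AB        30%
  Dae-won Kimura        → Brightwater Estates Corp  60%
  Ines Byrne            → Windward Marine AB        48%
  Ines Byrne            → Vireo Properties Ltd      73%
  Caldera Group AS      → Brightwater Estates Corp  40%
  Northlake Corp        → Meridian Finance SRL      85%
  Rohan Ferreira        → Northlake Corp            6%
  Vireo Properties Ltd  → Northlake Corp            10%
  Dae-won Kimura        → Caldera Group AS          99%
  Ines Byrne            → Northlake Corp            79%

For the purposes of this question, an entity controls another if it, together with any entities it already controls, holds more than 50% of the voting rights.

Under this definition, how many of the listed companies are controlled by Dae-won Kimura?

2

Dae-won holds 99% of Caldera, so Dae-won controls Caldera.
Dae-won and Caldera together hold 60% + 40% = 100% of Brightwater, so Dae-won controls Brightwater.
No other company's threshold is met.
Dae-won controls 2 companies.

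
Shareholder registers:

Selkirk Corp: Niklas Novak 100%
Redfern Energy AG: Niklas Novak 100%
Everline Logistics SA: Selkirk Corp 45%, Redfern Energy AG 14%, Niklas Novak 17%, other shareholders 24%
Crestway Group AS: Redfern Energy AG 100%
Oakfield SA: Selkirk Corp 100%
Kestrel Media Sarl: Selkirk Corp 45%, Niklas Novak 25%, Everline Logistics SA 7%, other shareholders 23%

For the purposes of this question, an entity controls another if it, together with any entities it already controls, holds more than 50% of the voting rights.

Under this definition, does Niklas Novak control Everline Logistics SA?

Niklas holds 100% of Selkirk, so Niklas controls Selkirk.
Niklas holds 100% of Redfern, so Niklas controls Redfern.
Selkirk and Redfern and Niklas together hold 45% + 14% + 17% = 76% of Everline, so Niklas controls Everline.

Yes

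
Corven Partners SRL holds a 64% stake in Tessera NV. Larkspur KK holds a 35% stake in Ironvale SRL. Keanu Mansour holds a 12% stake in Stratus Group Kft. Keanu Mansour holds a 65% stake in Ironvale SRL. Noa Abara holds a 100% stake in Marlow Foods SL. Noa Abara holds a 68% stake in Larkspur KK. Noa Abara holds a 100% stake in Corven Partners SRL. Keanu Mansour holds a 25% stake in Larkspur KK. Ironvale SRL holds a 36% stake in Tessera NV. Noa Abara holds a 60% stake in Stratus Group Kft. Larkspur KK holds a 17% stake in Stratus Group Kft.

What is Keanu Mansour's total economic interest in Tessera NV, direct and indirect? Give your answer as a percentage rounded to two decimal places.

Keanu reaches Tessera along 2 paths.
Via Ironvale: 65% × 36% = 23.4%.
Via Larkspur → Ironvale: 25% × 35% × 36% = 3.15%.
Total: 23.4% + 3.15% = 26.55%.

26.55%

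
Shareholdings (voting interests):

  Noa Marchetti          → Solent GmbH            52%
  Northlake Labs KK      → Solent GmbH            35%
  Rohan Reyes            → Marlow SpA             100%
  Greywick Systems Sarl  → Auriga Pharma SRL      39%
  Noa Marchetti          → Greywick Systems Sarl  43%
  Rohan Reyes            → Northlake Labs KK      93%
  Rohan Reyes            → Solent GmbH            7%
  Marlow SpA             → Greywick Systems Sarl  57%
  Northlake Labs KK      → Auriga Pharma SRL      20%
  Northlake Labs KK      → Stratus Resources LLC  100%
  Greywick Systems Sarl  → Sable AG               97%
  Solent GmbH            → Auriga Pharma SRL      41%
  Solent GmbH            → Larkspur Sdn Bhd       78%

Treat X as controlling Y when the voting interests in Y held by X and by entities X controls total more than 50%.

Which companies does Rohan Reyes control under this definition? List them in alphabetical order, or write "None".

Auriga Pharma SRL, Greywick Systems Sarl, Marlow SpA, Northlake Labs KK, Sable AG, Stratus Resources LLC

Rohan holds 93% of Northlake, so Rohan controls Northlake.
Rohan holds 100% of Marlow, so Rohan controls Marlow.
Marlow holds 57% of Greywick, so Rohan controls Greywick.
Northlake holds 100% of Stratus, so Rohan controls Stratus.
Northlake and Greywick together hold 20% + 39% = 59% of Auriga, so Rohan controls Auriga.
Greywick holds 97% of Sable, so Rohan controls Sable.
No other company's threshold is met.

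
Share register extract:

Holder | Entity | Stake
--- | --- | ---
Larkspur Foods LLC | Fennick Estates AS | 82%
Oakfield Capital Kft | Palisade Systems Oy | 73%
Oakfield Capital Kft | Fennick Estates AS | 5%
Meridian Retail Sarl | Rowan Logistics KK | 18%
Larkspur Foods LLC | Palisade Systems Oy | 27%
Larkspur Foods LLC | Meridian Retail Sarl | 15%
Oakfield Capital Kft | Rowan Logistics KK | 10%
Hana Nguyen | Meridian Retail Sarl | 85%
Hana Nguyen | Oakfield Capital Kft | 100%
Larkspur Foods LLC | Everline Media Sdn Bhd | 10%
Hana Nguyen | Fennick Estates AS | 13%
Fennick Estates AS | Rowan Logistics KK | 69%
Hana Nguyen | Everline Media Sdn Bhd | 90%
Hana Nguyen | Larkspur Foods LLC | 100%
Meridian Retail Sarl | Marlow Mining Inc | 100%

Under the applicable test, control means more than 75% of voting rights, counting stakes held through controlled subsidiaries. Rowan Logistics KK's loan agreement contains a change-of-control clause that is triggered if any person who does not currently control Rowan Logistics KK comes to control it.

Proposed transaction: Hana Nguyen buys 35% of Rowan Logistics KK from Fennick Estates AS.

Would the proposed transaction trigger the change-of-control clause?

The purchase adds only to Hana's holdings (Fennick's stake shrinks), so Hana is the only person who could newly come to control Rowan.
Hana holds 100% of Larkspur, so Hana controls Larkspur.
Hana holds 100% of Oakfield, so Hana controls Oakfield.
Hana and Larkspur and Oakfield together hold 13% + 82% + 5% = 100% of Fennick, so Hana controls Fennick.
Larkspur and Hana together hold 15% + 85% = 100% of Meridian, so Hana controls Meridian.
Meridian and Oakfield and Fennick together hold 18% + 10% + 69% = 97% of Rowan, so Hana controls Rowan.
So Hana already controls Rowan before the transaction.
After the purchase, Hana holds 35% of Rowan directly, and Fennick's stake falls to 34%.
Hana controlled Rowan already, so this is not a new person acquiring control; every other person's position is unchanged or reduced.
No new person acquires control, so the clause is not triggered.

No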